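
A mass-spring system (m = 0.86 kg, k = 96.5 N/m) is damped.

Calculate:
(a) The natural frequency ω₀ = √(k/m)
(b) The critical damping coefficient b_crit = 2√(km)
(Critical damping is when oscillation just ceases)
ω₀ = √(k/m) = √(96.5/0.86) = 10.59 rad/s
b_crit = 2√(km) = 2√(96.5×0.86) = 18.22 kg/s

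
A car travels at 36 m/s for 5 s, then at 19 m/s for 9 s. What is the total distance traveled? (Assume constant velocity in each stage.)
d₁ = v₁t₁ = 36 × 5 = 180 m
d₂ = v₂t₂ = 19 × 9 = 171 m
d_total = 180 + 171 = 351 m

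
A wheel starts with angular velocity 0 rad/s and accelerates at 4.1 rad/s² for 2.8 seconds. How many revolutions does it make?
θ = ω₀t + ½αt² = 0×2.8 + ½×4.1×2.8² = 16.07 rad
Revolutions = θ/(2π) = 16.07/(2π) = 2.56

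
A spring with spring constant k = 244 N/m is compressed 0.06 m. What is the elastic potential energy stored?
PE = ½kx² = ½×244×0.06² = 0.4392 J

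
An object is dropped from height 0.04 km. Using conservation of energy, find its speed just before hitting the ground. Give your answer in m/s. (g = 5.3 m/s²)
mgh = ½mv² → v = √(2gh) = √(2×5.3×40) = 20.59 m/s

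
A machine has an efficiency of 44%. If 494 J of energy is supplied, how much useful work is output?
W_out = η × W_in = 0.44 × 494 = 217.36 J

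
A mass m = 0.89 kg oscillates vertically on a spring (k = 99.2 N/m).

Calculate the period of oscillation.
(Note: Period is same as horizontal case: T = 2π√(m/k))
T = 2π√(m/k) = 2π√(0.89/99.2) = 0.5951 s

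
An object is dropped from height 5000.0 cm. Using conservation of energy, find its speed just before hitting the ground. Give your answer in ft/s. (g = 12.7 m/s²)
mgh = ½mv² → v = √(2gh) = √(2×12.7×50) = 35.64 m/s = 116.9 ft/s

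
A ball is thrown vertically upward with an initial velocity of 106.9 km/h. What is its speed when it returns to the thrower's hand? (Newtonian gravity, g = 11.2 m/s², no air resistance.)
By conservation of energy, the ball returns at the same speed = 106.9 km/h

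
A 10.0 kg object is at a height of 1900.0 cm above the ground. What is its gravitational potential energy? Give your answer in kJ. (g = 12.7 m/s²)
PE = mgh = 10 kg × 12.7 m/s² × 19 m = 2413 J = 2.413 kJ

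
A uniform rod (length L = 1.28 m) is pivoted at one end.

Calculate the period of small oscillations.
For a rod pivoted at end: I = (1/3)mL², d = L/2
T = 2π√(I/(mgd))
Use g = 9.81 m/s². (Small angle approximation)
I/m = (1/3)L² = 0.5461 m²; d = L/2 = 0.64 m
T = 2π√(I/(mgd)) = 2π√(0.5461/(9.81×0.64)) = 1.853 s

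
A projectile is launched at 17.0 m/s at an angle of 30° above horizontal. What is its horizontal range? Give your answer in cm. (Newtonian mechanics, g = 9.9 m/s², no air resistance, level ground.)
R = v₀² sin(2θ) / g (with unit conversion) = 2528.0 cm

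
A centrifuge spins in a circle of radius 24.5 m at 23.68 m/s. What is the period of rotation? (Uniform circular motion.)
T = 2πr/v = 2π×24.5/23.68 = 6.5 s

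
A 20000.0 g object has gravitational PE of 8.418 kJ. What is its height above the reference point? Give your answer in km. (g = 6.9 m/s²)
PE = mgh → h = PE/(mg) = 8418 J / (20 kg × 6.9 m/s²) = 61 m = 0.061 km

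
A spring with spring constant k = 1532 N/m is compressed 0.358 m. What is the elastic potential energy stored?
PE = ½kx² = ½×1532×0.358² = 98.17 J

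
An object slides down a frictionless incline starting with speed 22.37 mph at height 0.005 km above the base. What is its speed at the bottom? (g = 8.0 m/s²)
½mv₀² + mgh = ½mv² → v = √(v₀² + 2gh) = √(10² + 2×8.0×5) = 13.42 m/s = 30.01 mph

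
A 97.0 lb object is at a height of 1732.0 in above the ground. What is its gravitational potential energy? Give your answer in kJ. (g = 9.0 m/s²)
PE = mgh = 44 kg × 9.0 m/s² × 43.99 m = 1.742e+04 J = 17.42 kJ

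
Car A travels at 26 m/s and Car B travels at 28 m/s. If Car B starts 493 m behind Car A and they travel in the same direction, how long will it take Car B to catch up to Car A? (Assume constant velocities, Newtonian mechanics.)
Relative speed: v_rel = 28 - 26 = 2 m/s
Time to catch: t = d₀/v_rel = 493/2 = 246.5 s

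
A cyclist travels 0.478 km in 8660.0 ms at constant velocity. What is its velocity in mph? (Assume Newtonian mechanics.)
v = d/t (with unit conversion) = 123.5 mph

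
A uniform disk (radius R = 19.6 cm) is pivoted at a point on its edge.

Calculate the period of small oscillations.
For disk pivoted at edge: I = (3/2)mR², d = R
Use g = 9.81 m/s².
I/m = (3/2)R² = 0.05762 m²; d = R = 0.196 m
T = 2π√((3/2)R²/(gR)) = 2π√(3R/(2g)) = 1.088 s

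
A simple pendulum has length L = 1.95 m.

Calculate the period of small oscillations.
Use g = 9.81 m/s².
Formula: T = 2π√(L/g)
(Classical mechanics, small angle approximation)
T = 2π√(L/g) = 2π√(1.95/9.81) = 2.801 s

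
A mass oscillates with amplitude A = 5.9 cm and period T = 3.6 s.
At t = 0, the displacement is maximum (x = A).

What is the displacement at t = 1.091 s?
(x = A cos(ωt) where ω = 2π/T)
ω = 2π/T = 2π/3.6 = 1.745 rad/s
x = A cos(ωt) = 5.9×cos(1.745×1.091) = -1.931 cm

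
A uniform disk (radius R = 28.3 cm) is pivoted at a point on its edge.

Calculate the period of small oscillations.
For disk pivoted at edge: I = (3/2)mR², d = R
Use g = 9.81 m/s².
I/m = (3/2)R² = 0.1201 m²; d = R = 0.283 m
T = 2π√((3/2)R²/(gR)) = 2π√(3R/(2g)) = 1.307 s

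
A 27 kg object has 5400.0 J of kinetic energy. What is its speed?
KE = ½mv² → v = √(2KE/m) = √(2×5400.0/27) = 20.0 m/s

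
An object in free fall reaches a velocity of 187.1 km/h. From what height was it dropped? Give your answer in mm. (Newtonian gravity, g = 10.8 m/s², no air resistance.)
h = v²/(2g) (with unit conversion) = 125100.0 mm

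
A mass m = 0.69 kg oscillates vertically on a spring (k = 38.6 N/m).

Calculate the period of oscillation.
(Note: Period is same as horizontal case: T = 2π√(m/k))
T = 2π√(m/k) = 2π√(0.69/38.6) = 0.8401 s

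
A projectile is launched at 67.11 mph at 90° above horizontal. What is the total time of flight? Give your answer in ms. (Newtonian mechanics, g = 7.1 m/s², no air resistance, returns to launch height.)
T = 2v₀sin(θ)/g (with unit conversion) = 8451.0 ms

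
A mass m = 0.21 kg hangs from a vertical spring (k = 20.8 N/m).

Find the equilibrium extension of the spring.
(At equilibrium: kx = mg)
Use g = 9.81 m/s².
x_eq = mg/k = 0.21×9.81/20.8 = 0.09904 m = 9.904 cm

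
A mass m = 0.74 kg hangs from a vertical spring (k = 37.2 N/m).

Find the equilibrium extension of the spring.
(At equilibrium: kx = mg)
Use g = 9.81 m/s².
x_eq = mg/k = 0.74×9.81/37.2 = 0.1951 m = 19.51 cm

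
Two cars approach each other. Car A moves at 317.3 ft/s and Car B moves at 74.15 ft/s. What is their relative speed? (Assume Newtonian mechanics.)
v_rel = v_A + v_B = 317.3 + 74.15 = 391.4 ft/s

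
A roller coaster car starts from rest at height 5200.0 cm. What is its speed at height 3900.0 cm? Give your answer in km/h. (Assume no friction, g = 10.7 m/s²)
mgh₁ = ½mv₂² + mgh₂ → v₂ = √(2g(h₁−h₂)) = √(2×10.7×(52−39)) = 16.68 m/s = 60.05 km/h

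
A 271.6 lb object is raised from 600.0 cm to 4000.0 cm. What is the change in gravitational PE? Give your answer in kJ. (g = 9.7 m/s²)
ΔPE = mg(h₂ − h₁) = 123.2 kg × 9.7 m/s² × (40 − 6) m = 4.063e+04 J = 40.63 kJ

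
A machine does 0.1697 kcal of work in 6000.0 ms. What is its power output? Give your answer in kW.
P = W/t = 710 J / 6 s = 118.3 W = 0.1183 kW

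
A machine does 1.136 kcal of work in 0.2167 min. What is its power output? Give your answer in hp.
P = W/t = 4753 J / 13 s = 365.6 W = 0.4902 hp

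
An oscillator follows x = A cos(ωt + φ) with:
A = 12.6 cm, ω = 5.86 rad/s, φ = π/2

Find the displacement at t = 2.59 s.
x = A cos(ωt + φ) = 12.6×cos(5.86×2.59 + π/2) = -6.376 cm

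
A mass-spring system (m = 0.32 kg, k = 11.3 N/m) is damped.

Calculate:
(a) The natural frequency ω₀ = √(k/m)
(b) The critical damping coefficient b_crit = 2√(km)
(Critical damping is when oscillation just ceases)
ω₀ = √(k/m) = √(11.3/0.32) = 5.942 rad/s
b_crit = 2√(km) = 2√(11.3×0.32) = 3.803 kg/s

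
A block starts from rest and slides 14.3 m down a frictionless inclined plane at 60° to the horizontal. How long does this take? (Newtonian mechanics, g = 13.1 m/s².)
a = g sin(θ) = 13.1 × sin(60°) = 11.34 m/s²
t = √(2d/a) = √(2 × 14.3 / 11.34) = 1.59 s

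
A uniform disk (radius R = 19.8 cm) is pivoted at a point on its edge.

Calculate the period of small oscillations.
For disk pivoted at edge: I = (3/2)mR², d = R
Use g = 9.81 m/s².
I/m = (3/2)R² = 0.05881 m²; d = R = 0.198 m
T = 2π√((3/2)R²/(gR)) = 2π√(3R/(2g)) = 1.093 s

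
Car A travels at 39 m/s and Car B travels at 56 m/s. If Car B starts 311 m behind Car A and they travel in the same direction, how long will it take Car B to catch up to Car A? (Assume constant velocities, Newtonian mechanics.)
Relative speed: v_rel = 56 - 39 = 17 m/s
Time to catch: t = d₀/v_rel = 311/17 = 18.29 s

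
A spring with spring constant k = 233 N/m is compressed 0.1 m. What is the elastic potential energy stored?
PE = ½kx² = ½×233×0.1² = 1.165 J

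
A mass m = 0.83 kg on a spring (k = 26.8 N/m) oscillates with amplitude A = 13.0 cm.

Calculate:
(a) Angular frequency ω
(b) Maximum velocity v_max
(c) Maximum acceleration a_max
ω = √(k/m) = √(26.8/0.83) = 5.682 rad/s
v_max = ωA = 5.682×0.13 = 0.7387 m/s
a_max = ω²A = 5.682²×0.13 = 4.198 m/s²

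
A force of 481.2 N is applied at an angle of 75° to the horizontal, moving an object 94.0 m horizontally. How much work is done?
W = Fd cosθ = 481.2×94.0×cos(75°) = 11707.0 J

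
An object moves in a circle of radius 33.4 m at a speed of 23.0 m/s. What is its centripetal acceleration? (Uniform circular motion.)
a_c = v²/r = 23.0²/33.4 = 529/33.4 = 15.84 m/s²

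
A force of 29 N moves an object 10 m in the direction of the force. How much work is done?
W = Fd = 29×10 = 290.0 J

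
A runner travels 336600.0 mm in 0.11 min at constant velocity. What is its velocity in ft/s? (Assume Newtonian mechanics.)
v = d/t (with unit conversion) = 167.3 ft/s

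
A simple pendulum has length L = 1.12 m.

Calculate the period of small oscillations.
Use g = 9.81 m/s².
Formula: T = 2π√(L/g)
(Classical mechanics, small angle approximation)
T = 2π√(L/g) = 2π√(1.12/9.81) = 2.123 s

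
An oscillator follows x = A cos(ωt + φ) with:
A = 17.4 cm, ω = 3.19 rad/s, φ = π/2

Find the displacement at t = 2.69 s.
x = A cos(ωt + φ) = 17.4×cos(3.19×2.69 + π/2) = -13 cm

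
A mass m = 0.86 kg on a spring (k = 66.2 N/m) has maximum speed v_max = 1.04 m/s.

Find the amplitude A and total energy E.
½mv²_max = ½kA² → A = v_max√(m/k) = 1.04×√(0.86/66.2) = 0.1185 m = 11.85 cm
E = ½mv²_max = ½×0.86×1.04² = 0.4651 J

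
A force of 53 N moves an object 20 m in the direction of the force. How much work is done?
W = Fd = 53×20 = 1060.0 J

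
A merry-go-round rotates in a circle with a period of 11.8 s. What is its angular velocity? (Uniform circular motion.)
ω = 2π/T = 2π/11.8 = 0.5325 rad/s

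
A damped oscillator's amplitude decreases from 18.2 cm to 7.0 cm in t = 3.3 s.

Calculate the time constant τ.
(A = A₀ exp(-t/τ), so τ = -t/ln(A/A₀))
A/A₀ = 7.0/18.2 = 0.3846; ln(A/A₀) = -0.9555
τ = −t/ln(A/A₀) = −3.3/-0.9555 = 3.454 s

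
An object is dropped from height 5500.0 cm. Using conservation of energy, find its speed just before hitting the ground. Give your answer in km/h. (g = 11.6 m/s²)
mgh = ½mv² → v = √(2gh) = √(2×11.6×55) = 35.72 m/s = 128.6 km/h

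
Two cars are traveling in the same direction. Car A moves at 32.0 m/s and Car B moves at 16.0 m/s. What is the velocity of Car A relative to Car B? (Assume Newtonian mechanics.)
v_rel = v_A - v_B = 32.0 - 16.0 = 16.0 m/s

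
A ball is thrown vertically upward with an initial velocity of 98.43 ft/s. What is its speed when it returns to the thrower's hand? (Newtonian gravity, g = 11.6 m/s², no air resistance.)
By conservation of energy, the ball returns at the same speed = 98.43 ft/s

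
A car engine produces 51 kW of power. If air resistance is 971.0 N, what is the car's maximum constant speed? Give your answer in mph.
P = Fv → v = P/F = 51000 W / 971 N = 52.52 m/s = 117.5 mph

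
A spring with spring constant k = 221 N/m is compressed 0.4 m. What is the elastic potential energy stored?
PE = ½kx² = ½×221×0.4² = 17.68 J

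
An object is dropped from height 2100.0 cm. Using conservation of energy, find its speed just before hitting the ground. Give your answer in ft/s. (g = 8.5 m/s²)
mgh = ½mv² → v = √(2gh) = √(2×8.5×21) = 18.89 m/s = 61.99 ft/s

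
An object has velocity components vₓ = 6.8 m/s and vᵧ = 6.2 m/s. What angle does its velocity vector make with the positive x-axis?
θ = arctan(vᵧ/vₓ) = arctan(6.2/6.8) = 42.36°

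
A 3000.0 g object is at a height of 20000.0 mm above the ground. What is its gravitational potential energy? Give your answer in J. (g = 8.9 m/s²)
PE = mgh = 3 kg × 8.9 m/s² × 20 m = 534 J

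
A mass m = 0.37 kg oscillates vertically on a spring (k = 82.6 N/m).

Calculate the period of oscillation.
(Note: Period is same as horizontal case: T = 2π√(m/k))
T = 2π√(m/k) = 2π√(0.37/82.6) = 0.4205 s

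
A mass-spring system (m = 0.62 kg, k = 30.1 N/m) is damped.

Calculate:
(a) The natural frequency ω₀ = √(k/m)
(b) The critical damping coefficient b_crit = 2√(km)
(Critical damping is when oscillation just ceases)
ω₀ = √(k/m) = √(30.1/0.62) = 6.968 rad/s
b_crit = 2√(km) = 2√(30.1×0.62) = 8.64 kg/s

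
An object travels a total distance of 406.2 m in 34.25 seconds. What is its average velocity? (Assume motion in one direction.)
v_avg = Δd / Δt = 406.2 / 34.25 = 11.86 m/s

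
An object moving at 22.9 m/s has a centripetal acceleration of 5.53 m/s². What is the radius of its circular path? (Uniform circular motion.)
r = v²/a_c = 22.9²/5.53 = 94.83 m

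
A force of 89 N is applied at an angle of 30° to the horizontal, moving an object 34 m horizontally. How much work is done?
W = Fd cosθ = 89×34×cos(30°) = 2620.6 J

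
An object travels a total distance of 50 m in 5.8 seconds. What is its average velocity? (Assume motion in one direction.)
v_avg = Δd / Δt = 50 / 5.8 = 8.62 m/s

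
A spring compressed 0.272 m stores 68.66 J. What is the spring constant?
PE = ½kx² → k = 2PE/x² = 2×68.66/0.272² = 1856.0 N/m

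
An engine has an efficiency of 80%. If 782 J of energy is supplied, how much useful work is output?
W_out = η × W_in = 0.8 × 782 = 625.6 J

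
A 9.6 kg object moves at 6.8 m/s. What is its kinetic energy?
KE = ½mv² = ½×9.6×6.8² = 221.952 J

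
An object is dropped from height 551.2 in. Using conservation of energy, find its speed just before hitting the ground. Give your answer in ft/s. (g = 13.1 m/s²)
mgh = ½mv² → v = √(2gh) = √(2×13.1×14) = 19.15 m/s = 62.84 ft/s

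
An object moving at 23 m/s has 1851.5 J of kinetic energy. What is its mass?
KE = ½mv² → m = 2KE/v² = 2×1851.5/23² = 7.0 kg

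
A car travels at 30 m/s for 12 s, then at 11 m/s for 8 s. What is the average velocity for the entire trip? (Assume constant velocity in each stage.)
d₁ = v₁t₁ = 30 × 12 = 360 m
d₂ = v₂t₂ = 11 × 8 = 88 m
d_total = 448 m, t_total = 20 s
v_avg = d_total/t_total = 448/20 = 22.4 m/s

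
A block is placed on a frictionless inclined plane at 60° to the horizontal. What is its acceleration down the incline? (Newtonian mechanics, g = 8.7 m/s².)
a = g sin(θ) = 8.7 × sin(60°) = 8.7 × 0.866 = 7.53 m/s²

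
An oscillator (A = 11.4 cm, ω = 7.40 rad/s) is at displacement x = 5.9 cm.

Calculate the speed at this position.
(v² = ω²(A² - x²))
v = ω√(A² − x²) = 7.4×√(0.114² − 0.059²) = 0.7218 m/s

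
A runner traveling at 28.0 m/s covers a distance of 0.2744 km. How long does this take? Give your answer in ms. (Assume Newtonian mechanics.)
t = d/v (with unit conversion) = 9800.0 ms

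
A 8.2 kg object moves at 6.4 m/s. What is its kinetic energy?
KE = ½mv² = ½×8.2×6.4² = 167.936 J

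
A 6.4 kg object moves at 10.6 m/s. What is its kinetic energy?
KE = ½mv² = ½×6.4×10.6² = 359.552 J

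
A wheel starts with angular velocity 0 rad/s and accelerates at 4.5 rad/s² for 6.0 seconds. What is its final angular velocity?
ω = ω₀ + αt = 0 + 4.5 × 6.0 = 27.0 rad/s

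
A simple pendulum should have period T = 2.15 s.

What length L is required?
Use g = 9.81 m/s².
T = 2π√(L/g) → L = g(T/2π)² = 9.81×(2.15/2π)² = 1.149 m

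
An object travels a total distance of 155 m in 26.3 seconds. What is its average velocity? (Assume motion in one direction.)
v_avg = Δd / Δt = 155 / 26.3 = 5.89 m/s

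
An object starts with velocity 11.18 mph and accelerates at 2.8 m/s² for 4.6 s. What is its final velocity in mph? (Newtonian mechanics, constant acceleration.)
v = v₀ + at (with unit conversion) = 39.99 mph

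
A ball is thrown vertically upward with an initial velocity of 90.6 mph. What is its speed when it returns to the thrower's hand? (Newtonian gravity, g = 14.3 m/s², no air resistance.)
By conservation of energy, the ball returns at the same speed = 90.6 mph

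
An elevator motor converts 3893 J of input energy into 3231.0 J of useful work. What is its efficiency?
η = W_out/W_in = 3231.0/3893 = 0.83 = 83.0%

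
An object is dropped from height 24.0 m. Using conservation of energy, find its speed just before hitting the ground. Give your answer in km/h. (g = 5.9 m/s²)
mgh = ½mv² → v = √(2gh) = √(2×5.9×24) = 16.83 m/s = 60.58 km/h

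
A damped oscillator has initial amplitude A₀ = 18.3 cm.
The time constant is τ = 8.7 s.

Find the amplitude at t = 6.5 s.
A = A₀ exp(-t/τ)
A = A₀ exp(−t/τ) = 18.3×exp(−6.5/8.7) = 8.669 cm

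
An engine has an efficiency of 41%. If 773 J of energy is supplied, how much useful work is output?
W_out = η × W_in = 0.41 × 773 = 316.93 J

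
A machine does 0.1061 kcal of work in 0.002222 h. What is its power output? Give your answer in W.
P = W/t = 443.9 J / 7.999 s = 55.5 W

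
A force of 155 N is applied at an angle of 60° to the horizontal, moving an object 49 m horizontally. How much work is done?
W = Fd cosθ = 155×49×cos(60°) = 3797.5 J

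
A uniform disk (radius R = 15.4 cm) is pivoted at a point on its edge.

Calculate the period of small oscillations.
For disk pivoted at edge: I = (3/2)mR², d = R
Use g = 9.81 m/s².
I/m = (3/2)R² = 0.03557 m²; d = R = 0.154 m
T = 2π√((3/2)R²/(gR)) = 2π√(3R/(2g)) = 0.9642 s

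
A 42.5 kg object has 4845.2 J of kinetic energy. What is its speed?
KE = ½mv² → v = √(2KE/m) = √(2×4845.2/42.5) = 15.1 m/s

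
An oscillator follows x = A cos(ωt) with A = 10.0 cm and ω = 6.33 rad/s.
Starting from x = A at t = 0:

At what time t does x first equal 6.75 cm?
cos(ωt) = x/A = 6.75/10.0 = 0.675
ωt = arccos(0.675) = 0.8298 rad
t = 0.8298/6.33 = 0.1311 s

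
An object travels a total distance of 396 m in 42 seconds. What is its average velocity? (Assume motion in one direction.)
v_avg = Δd / Δt = 396 / 42 = 9.43 m/s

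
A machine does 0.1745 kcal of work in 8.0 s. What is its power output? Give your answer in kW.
P = W/t = 730.1 J / 8 s = 91.26 W = 0.09126 kW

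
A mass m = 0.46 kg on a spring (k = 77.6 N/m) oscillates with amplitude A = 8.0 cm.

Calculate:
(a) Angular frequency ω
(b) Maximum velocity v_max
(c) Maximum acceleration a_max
ω = √(k/m) = √(77.6/0.46) = 12.99 rad/s
v_max = ωA = 12.99×0.08 = 1.039 m/s
a_max = ω²A = 12.99²×0.08 = 13.5 m/s²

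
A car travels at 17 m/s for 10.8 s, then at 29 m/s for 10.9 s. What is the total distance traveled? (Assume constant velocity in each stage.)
d₁ = v₁t₁ = 17 × 10.8 = 183.6 m
d₂ = v₂t₂ = 29 × 10.9 = 316.1 m
d_total = 183.6 + 316.1 = 499.7 m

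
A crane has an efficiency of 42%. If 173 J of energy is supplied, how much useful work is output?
W_out = η × W_in = 0.42 × 173 = 72.66 J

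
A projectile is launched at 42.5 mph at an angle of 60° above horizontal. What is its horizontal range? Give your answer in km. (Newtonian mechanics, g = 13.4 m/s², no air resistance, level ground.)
R = v₀² sin(2θ) / g (with unit conversion) = 0.02333 km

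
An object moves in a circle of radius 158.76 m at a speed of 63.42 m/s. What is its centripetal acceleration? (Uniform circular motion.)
a_c = v²/r = 63.42²/158.76 = 4022.1/158.76 = 25.33 m/s²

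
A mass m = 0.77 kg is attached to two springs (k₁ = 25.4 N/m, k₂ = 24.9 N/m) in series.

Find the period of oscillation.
k_eq = k₁k₂/(k₁+k₂) = 12.57 N/m
T = 2π√(m/k_eq) = 2π√(0.77/12.57) = 1.555 s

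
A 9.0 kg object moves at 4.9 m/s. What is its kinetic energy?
KE = ½mv² = ½×9.0×4.9² = 108.045 J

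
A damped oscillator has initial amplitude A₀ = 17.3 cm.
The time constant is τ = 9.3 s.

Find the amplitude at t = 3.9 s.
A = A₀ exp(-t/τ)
A = A₀ exp(−t/τ) = 17.3×exp(−3.9/9.3) = 11.37 cm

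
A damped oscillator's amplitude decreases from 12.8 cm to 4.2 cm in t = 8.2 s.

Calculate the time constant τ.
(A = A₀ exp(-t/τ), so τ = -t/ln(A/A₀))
A/A₀ = 4.2/12.8 = 0.3281; ln(A/A₀) = -1.114
τ = −t/ln(A/A₀) = −8.2/-1.114 = 7.358 s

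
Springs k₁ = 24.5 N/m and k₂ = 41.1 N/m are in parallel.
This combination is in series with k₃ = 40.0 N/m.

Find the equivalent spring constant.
k₁₂ = k₁ + k₂ = 65.6 N/m (parallel)
1/k_eq = 1/k₁₂ + 1/k₃ → k_eq = 24.85 N/m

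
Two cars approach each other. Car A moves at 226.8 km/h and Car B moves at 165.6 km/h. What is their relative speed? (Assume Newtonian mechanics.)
v_rel = v_A + v_B = 226.8 + 165.6 = 392.4 km/h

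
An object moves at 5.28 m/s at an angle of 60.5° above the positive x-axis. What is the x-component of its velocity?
vₓ = v cos(θ) = 5.28 × cos(60.5°) = 2.6 m/s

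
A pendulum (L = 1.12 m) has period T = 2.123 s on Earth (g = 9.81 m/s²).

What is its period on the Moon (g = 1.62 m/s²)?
T = 2π√(L/g), so T_moon/T_earth = √(g_earth/g_moon)
T_moon = 2π√(1.12/1.62) = 5.224 s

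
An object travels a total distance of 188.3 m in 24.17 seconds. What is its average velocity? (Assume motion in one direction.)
v_avg = Δd / Δt = 188.3 / 24.17 = 7.79 m/s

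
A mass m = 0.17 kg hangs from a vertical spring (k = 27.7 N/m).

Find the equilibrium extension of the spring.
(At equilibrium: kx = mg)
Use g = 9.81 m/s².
x_eq = mg/k = 0.17×9.81/27.7 = 0.06021 m = 6.021 cm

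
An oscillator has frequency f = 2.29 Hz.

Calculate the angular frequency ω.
ω = 2πf = 2π×2.29 = 14.39 rad/s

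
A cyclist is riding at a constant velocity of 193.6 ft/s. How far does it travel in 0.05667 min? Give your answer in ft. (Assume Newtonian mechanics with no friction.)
d = vt (with unit conversion) = 658.3 ft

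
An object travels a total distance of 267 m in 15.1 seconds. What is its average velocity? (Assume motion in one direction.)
v_avg = Δd / Δt = 267 / 15.1 = 17.68 m/s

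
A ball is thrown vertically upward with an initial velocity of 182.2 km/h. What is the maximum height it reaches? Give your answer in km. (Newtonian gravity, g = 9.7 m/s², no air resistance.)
h_max = v₀²/(2g) (with unit conversion) = 0.132 km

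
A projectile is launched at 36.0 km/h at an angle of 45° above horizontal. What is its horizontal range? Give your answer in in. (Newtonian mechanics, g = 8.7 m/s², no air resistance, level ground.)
R = v₀² sin(2θ) / g (with unit conversion) = 452.5 in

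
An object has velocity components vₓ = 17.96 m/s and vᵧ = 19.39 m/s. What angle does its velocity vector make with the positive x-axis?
θ = arctan(vᵧ/vₓ) = arctan(19.39/17.96) = 47.19°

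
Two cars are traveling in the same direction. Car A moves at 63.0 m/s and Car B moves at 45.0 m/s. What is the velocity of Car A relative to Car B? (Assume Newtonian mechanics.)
v_rel = v_A - v_B = 63.0 - 45.0 = 18.0 m/s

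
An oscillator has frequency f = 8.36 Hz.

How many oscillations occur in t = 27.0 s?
n = f×t = 8.36×27.0 = 225.7 oscillations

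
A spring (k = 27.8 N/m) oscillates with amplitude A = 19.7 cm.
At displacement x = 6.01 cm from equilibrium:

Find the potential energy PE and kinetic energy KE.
E_total = ½kA² = ½×27.8×(0.197)² = 0.5394 J
PE = ½kx² = ½×27.8×(0.0601)² = 0.05021 J
KE = E_total − PE = 0.4892 J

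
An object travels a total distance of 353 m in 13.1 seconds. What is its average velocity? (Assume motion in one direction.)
v_avg = Δd / Δt = 353 / 13.1 = 26.95 m/s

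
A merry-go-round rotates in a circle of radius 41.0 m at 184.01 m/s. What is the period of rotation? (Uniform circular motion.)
T = 2πr/v = 2π×41.0/184.01 = 1.4 s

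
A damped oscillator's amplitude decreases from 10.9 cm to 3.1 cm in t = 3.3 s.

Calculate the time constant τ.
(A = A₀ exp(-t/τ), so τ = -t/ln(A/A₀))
A/A₀ = 3.1/10.9 = 0.2844; ln(A/A₀) = -1.257
τ = −t/ln(A/A₀) = −3.3/-1.257 = 2.625 s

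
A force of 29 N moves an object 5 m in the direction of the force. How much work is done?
W = Fd = 29×5 = 145.0 J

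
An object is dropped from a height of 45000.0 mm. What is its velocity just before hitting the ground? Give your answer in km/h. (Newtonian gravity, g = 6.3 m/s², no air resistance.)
v = √(2gh) (with unit conversion) = 85.72 km/h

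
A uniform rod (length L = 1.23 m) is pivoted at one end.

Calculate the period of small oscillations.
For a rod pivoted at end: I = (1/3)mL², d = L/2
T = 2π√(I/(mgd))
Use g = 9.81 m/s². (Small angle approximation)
I/m = (1/3)L² = 0.5043 m²; d = L/2 = 0.615 m
T = 2π√(I/(mgd)) = 2π√(0.5043/(9.81×0.615)) = 1.817 s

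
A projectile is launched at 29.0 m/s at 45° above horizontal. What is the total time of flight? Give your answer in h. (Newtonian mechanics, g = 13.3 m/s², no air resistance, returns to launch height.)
T = 2v₀sin(θ)/g (with unit conversion) = 0.0008566 h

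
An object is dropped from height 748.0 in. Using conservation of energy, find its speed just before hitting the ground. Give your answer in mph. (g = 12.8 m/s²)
mgh = ½mv² → v = √(2gh) = √(2×12.8×19) = 22.05 m/s = 49.33 mph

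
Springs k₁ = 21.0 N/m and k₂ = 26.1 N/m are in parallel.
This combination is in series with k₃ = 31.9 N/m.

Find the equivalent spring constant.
k₁₂ = k₁ + k₂ = 47.1 N/m (parallel)
1/k_eq = 1/k₁₂ + 1/k₃ → k_eq = 19.02 N/m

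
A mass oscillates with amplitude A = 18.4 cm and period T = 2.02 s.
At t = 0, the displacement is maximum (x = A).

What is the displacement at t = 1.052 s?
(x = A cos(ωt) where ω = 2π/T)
ω = 2π/T = 2π/2.02 = 3.11 rad/s
x = A cos(ωt) = 18.4×cos(3.11×1.052) = -18.24 cm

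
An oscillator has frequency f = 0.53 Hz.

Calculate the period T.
T = 1/f = 1/0.53 = 1.887 s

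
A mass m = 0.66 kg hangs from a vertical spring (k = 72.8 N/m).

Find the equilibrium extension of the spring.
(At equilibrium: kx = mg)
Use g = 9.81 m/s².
x_eq = mg/k = 0.66×9.81/72.8 = 0.08894 m = 8.894 cm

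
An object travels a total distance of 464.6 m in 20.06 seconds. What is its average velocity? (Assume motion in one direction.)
v_avg = Δd / Δt = 464.6 / 20.06 = 23.16 m/s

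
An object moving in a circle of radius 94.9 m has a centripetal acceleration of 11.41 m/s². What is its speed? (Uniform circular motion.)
v = √(a_c × r) = √(11.41 × 94.9) = 32.91 m/s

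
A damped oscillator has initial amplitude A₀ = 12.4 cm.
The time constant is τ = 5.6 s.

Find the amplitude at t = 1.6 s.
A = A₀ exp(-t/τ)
A = A₀ exp(−t/τ) = 12.4×exp(−1.6/5.6) = 9.318 cm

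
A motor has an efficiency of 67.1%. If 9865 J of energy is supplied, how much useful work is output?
W_out = η × W_in = 0.671 × 9865 = 6619.4 J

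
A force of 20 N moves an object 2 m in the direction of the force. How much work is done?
W = Fd = 20×2 = 40.0 J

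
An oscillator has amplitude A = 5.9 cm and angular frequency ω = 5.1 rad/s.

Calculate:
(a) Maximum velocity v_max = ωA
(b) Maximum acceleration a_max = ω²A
v_max = ωA = 5.1×0.059 = 0.3009 m/s
a_max = ω²A = 5.1²×0.059 = 1.535 m/s²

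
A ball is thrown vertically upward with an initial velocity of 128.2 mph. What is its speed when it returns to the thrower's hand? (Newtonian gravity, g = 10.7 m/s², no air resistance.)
By conservation of energy, the ball returns at the same speed = 128.2 mph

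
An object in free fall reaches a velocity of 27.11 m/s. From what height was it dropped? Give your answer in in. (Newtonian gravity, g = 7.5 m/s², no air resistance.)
h = v²/(2g) (with unit conversion) = 1929.0 in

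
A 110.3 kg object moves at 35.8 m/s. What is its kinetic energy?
KE = ½mv² = ½×110.3×35.8² = 70682.45 J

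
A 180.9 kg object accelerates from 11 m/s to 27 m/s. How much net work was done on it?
W_net = ΔKE = ½m(v₂² − v₁²) = ½×180.9×(27² − 11²) = 54993.6 J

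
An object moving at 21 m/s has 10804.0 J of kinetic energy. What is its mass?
KE = ½mv² → m = 2KE/v² = 2×10804.0/21² = 49.0 kg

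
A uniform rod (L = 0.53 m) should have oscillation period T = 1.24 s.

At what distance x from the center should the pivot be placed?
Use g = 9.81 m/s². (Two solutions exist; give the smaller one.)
T = 2π√((L²/12 + x²)/(gx)). Let c = T²g/(4π²) = 0.3821.
x² − cx + L²/12 = 0 → x = (c − √(c² − L²/3))/2 = 0.07664 m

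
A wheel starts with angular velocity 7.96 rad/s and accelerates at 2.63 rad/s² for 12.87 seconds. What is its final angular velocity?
ω = ω₀ + αt = 7.96 + 2.63 × 12.87 = 41.81 rad/s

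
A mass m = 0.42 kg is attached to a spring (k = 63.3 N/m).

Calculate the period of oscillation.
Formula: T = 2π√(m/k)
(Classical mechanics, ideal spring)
T = 2π√(m/k) = 2π√(0.42/63.3) = 0.5118 s; f = 1/T = 1.954 Hz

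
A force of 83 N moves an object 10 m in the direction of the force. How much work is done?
W = Fd = 83×10 = 830.0 J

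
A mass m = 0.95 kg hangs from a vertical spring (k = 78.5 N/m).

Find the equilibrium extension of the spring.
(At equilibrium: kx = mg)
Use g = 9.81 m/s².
x_eq = mg/k = 0.95×9.81/78.5 = 0.1187 m = 11.87 cm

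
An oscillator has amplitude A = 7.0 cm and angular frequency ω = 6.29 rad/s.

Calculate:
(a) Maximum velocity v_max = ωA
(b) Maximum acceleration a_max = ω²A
v_max = ωA = 6.29×0.07 = 0.4403 m/s
a_max = ω²A = 6.29²×0.07 = 2.769 m/s²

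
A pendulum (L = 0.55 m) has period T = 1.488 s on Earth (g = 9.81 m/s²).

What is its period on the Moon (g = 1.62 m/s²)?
T = 2π√(L/g), so T_moon/T_earth = √(g_earth/g_moon)
T_moon = 2π√(0.55/1.62) = 3.661 s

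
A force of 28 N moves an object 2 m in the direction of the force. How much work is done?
W = Fd = 28×2 = 56.0 J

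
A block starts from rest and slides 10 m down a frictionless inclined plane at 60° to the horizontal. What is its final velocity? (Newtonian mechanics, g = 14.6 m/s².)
a = g sin(θ) = 14.6 × sin(60°) = 12.64 m/s²
v = √(2ad) = √(2 × 12.64 × 10) = 15.9 m/s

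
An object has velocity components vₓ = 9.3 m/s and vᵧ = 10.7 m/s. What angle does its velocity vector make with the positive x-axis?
θ = arctan(vᵧ/vₓ) = arctan(10.7/9.3) = 49.0°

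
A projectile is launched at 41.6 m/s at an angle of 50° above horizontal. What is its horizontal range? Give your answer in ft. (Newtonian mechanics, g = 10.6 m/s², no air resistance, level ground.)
R = v₀² sin(2θ) / g (with unit conversion) = 527.5 ft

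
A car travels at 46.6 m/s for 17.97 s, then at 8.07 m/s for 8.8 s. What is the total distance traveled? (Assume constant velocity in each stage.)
d₁ = v₁t₁ = 46.6 × 17.97 = 837.402 m
d₂ = v₂t₂ = 8.07 × 8.8 = 71.016 m
d_total = 837.402 + 71.016 = 908.42 m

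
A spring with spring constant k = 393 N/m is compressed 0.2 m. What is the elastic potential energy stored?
PE = ½kx² = ½×393×0.2² = 7.86 J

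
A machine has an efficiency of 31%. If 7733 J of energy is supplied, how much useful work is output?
W_out = η × W_in = 0.31 × 7733 = 2397.2 J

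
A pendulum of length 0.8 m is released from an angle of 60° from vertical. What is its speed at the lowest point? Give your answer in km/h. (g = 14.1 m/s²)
h = L(1 − cosθ) = 0.8×(1 − cos60°) = 0.4 m
v = √(2gh) = √(2×14.1×0.4) = 3.359 m/s = 12.09 km/h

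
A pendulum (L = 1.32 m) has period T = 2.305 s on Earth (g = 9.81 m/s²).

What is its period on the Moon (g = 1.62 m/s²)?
T = 2π√(L/g), so T_moon/T_earth = √(g_earth/g_moon)
T_moon = 2π√(1.32/1.62) = 5.672 s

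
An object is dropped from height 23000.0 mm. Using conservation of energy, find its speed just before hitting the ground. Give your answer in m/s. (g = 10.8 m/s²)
mgh = ½mv² → v = √(2gh) = √(2×10.8×23) = 22.29 m/s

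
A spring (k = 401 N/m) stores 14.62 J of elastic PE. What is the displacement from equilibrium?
PE = ½kx² → x = √(2PE/k) = √(2×14.62/401) = 0.27 m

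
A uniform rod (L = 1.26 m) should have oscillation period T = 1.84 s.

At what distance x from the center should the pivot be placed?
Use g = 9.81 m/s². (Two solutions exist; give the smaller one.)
T = 2π√((L²/12 + x²)/(gx)). Let c = T²g/(4π²) = 0.8413.
x² − cx + L²/12 = 0 → x = (c − √(c² − L²/3))/2 = 0.2094 m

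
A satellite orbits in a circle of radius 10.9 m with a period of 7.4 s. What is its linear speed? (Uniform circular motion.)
v = 2πr/T = 2π×10.9/7.4 = 9.25 m/s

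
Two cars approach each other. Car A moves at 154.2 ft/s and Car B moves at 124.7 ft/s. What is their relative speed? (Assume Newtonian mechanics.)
v_rel = v_A + v_B = 154.2 + 124.7 = 278.9 ft/s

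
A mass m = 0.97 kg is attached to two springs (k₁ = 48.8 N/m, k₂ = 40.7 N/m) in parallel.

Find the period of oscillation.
k_eq = k₁+k₂ = 89.5 N/m
T = 2π√(m/k_eq) = 2π√(0.97/89.5) = 0.6541 s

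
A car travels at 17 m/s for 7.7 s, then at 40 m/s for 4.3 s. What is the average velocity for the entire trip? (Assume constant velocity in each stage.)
d₁ = v₁t₁ = 17 × 7.7 = 130.9 m
d₂ = v₂t₂ = 40 × 4.3 = 172 m
d_total = 302.9 m, t_total = 12 s
v_avg = d_total/t_total = 302.9/12 = 25.24 m/s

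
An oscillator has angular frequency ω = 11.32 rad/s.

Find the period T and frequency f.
T = 2π/ω = 2π/11.32 = 0.5551 s; f = ω/2π = 1.802 Hz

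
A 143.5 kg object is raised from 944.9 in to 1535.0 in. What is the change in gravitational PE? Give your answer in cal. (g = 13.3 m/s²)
ΔPE = mg(h₂ − h₁) = 143.5 kg × 13.3 m/s² × (38.99 − 24) m = 2.861e+04 J = 6837.0 cal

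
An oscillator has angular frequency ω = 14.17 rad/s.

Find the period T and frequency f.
T = 2π/ω = 2π/14.17 = 0.4434 s; f = ω/2π = 2.255 Hz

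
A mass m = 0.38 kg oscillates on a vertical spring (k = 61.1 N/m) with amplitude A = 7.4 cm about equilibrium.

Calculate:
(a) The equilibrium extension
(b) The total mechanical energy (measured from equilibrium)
x_eq = mg/k = 0.38×9.81/61.1 = 0.06101 m = 6.101 cm
E = ½kA² = ½×61.1×(0.074)² = 0.1673 J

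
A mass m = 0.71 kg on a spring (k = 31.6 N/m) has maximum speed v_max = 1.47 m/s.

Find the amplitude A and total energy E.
½mv²_max = ½kA² → A = v_max√(m/k) = 1.47×√(0.71/31.6) = 0.2203 m = 22.03 cm
E = ½mv²_max = ½×0.71×1.47² = 0.7671 J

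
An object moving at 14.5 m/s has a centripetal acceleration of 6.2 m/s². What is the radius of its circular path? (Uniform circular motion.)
r = v²/a_c = 14.5²/6.2 = 33.91 m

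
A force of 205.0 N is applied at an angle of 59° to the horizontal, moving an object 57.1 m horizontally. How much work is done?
W = Fd cosθ = 205.0×57.1×cos(59°) = 6028.8 J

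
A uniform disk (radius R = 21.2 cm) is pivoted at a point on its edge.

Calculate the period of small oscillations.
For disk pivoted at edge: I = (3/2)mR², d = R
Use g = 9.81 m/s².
I/m = (3/2)R² = 0.06742 m²; d = R = 0.212 m
T = 2π√((3/2)R²/(gR)) = 2π√(3R/(2g)) = 1.131 s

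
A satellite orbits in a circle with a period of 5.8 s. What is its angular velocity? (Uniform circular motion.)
ω = 2π/T = 2π/5.8 = 1.0833 rad/s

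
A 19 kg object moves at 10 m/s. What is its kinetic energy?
KE = ½mv² = ½×19×10² = 950.0 J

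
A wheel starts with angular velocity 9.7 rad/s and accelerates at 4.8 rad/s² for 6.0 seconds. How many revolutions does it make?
θ = ω₀t + ½αt² = 9.7×6.0 + ½×4.8×6.0² = 144.6 rad
Revolutions = θ/(2π) = 144.6/(2π) = 23.01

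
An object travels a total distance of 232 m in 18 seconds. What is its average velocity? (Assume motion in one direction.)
v_avg = Δd / Δt = 232 / 18 = 12.89 m/s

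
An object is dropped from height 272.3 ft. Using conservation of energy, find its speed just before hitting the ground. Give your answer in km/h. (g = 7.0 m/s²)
mgh = ½mv² → v = √(2gh) = √(2×7.0×83) = 34.09 m/s = 122.7 km/h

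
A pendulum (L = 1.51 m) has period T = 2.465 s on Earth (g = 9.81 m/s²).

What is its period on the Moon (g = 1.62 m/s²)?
T = 2π√(L/g), so T_moon/T_earth = √(g_earth/g_moon)
T_moon = 2π√(1.51/1.62) = 6.066 s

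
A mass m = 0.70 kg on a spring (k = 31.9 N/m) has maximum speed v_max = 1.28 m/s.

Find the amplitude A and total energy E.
½mv²_max = ½kA² → A = v_max√(m/k) = 1.28×√(0.7/31.9) = 0.1896 m = 18.96 cm
E = ½mv²_max = ½×0.7×1.28² = 0.5734 J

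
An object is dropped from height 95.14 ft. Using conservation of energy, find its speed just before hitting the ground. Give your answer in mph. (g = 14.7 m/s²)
mgh = ½mv² → v = √(2gh) = √(2×14.7×29) = 29.2 m/s = 65.32 mph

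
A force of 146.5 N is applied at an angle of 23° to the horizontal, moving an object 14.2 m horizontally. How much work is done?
W = Fd cosθ = 146.5×14.2×cos(23°) = 1914.9 J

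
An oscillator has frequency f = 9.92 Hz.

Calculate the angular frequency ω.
ω = 2πf = 2π×9.92 = 62.33 rad/s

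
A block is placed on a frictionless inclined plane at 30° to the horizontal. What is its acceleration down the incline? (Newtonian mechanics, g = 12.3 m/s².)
a = g sin(θ) = 12.3 × sin(30°) = 12.3 × 0.5 = 6.15 m/s²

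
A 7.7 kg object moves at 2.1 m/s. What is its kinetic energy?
KE = ½mv² = ½×7.7×2.1² = 16.9785 J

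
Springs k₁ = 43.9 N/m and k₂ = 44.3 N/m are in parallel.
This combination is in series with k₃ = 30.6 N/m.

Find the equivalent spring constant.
k₁₂ = k₁ + k₂ = 88.2 N/m (parallel)
1/k_eq = 1/k₁₂ + 1/k₃ → k_eq = 22.72 N/m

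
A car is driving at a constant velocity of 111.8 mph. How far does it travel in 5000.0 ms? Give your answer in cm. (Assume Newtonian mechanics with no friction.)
d = vt (with unit conversion) = 24990.0 cm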